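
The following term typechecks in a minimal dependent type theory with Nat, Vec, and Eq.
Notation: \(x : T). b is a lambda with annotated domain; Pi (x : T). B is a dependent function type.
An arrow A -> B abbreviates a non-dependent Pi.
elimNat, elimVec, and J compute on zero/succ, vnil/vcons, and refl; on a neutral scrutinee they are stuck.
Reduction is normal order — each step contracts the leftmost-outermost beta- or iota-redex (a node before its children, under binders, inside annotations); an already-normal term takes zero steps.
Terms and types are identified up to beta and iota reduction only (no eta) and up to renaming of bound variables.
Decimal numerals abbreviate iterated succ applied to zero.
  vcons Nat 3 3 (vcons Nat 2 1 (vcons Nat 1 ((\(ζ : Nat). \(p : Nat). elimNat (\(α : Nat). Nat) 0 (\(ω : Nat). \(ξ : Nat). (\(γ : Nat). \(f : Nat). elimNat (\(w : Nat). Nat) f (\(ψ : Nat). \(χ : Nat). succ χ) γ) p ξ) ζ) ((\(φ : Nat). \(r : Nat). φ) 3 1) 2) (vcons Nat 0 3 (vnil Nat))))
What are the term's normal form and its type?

reduced normal form:
  vcons Nat 3 3 (vcons Nat 2 1 (vcons Nat 1 6 (vcons Nat 0 3 (vnil Nat))))
inferred type:
  Vec Nat 4
observation: the leftmost-outermost redex is a beta-redex, and normalization takes 23 steps.


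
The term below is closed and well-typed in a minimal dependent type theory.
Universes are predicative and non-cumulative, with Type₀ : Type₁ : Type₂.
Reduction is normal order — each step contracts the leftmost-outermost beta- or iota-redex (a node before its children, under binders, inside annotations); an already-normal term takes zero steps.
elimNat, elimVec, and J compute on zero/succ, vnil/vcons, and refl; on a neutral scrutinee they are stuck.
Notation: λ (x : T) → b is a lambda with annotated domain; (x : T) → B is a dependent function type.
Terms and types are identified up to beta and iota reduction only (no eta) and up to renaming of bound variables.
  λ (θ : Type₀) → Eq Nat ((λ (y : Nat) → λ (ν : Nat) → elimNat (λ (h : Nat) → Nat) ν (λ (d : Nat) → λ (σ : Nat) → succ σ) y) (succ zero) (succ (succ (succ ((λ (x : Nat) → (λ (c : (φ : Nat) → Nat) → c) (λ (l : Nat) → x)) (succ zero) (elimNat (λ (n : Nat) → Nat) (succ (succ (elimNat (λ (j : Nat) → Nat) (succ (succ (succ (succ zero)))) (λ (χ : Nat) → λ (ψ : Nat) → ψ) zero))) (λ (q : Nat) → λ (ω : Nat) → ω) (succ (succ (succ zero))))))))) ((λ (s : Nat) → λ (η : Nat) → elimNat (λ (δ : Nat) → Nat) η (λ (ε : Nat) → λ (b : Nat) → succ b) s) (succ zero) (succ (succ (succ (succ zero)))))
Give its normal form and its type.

normal form:
  λ (θ : Type₀) → Eq Nat (succ (succ (succ (succ (succ zero))))) (succ (succ (succ (succ (succ zero)))))
inferred type:
  (θ : Type₀) → Type₀
observation: the leftmost-outermost redex is a beta-redex, and normalization takes 15 steps.


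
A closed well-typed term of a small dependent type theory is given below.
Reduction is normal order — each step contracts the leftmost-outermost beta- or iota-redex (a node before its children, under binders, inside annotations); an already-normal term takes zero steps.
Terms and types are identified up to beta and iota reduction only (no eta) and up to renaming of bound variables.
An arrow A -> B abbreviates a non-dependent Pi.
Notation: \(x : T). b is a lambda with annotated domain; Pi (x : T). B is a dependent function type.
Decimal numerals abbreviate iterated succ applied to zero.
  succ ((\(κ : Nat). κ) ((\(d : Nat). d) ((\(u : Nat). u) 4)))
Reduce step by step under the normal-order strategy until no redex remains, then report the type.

reduction (normal order):
  succ ((\(κ : Nat). κ) ((\(d : Nat). d) ((\(u : Nat). u) 4)))
  ~> succ ((\(κ : Nat). κ) ((\(d : Nat). d) 4))
  ~> succ ((\(κ : Nat). κ) 4)
  ~> 5
type:
  Nat


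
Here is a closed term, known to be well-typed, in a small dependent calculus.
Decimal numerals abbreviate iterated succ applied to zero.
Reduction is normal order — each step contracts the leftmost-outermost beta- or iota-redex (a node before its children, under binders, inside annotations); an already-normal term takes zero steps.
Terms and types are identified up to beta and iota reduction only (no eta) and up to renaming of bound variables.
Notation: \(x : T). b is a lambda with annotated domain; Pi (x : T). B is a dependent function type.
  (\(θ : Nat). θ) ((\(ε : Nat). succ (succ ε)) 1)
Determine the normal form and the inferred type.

reduced normal form:
  3
inferred type:
  Nat
observation: the term reaches its normal form after 2 normal-order steps.


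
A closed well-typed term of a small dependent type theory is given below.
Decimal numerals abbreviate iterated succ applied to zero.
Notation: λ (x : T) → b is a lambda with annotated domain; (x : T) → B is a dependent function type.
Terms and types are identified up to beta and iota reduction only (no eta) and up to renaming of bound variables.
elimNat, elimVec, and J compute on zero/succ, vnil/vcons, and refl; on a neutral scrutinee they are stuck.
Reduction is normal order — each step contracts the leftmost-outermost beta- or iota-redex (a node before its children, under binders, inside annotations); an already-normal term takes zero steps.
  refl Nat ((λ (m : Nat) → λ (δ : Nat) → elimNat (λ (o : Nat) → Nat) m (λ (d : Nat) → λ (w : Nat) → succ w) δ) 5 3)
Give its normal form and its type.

reduced normal form:
  refl Nat 8
inferred type:
  Eq Nat 8 8
observation: 12 normal-order steps normalize the term, beginning with a beta-redex.


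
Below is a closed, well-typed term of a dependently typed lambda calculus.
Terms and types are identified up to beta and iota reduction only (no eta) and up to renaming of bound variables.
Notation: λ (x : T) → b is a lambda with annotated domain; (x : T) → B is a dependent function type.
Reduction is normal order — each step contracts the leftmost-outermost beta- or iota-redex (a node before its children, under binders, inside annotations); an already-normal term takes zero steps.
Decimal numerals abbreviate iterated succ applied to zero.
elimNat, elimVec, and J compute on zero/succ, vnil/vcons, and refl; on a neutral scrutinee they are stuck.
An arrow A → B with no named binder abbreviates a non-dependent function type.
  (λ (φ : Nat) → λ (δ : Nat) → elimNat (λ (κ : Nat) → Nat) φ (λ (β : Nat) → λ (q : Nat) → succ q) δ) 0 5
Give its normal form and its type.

normal form:
  5
inferred type:
  Nat


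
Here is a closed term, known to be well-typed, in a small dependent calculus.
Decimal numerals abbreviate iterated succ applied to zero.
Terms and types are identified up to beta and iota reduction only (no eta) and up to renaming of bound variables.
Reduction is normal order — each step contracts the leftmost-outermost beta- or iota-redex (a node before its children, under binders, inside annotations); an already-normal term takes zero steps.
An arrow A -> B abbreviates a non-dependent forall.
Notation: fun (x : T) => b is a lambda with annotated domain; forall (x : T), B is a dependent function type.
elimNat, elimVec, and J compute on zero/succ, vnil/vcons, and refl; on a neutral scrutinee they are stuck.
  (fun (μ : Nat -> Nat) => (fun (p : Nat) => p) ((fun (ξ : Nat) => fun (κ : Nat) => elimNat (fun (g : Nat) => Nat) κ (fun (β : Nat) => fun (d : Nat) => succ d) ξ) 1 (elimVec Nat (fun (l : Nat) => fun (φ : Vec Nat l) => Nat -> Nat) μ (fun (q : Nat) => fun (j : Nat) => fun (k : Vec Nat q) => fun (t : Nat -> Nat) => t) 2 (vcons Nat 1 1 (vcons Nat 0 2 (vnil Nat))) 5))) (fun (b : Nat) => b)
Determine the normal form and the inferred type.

reduced normal form:
  6
the term's type:
  Nat


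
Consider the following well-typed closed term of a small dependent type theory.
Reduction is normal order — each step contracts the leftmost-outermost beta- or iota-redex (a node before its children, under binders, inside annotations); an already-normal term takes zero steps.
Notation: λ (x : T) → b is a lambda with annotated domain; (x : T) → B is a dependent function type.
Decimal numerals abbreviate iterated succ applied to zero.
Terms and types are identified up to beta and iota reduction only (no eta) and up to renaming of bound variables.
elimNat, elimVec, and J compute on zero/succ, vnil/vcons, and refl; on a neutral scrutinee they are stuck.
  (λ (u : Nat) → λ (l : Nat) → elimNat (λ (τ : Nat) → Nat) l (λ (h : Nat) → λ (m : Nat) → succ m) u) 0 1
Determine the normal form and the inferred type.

reduced normal form:
  1
inferred type:
  Nat
observation: the leftmost-outermost redex is a beta-redex, and normalization takes 3 steps.


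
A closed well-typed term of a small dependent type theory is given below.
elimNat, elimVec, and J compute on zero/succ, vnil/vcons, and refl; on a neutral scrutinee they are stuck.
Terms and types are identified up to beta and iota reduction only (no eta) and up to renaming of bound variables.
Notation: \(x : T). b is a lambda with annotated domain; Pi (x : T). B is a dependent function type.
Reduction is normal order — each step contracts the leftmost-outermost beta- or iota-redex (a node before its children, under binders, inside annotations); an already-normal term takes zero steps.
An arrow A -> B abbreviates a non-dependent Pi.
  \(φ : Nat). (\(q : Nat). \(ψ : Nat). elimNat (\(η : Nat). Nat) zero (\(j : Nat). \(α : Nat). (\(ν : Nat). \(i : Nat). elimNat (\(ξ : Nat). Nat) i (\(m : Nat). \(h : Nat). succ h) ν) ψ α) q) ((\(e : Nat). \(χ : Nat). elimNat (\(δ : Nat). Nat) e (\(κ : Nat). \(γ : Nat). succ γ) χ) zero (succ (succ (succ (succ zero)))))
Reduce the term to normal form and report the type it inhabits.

resulting normal form:
  \(φ : Nat). \(q : Nat). elimNat (\(ψ : Nat). Nat) (elimNat (\(η : Nat). Nat) (elimNat (\(j : Nat). Nat) (elimNat (\(α : Nat). Nat) zero (\(ν : Nat). \(i : Nat). succ i) q) (\(ξ : Nat). \(m : Nat). succ m) q) (\(h : Nat). \(e : Nat). succ e) q) (\(χ : Nat). \(δ : Nat). succ δ) q
inferred type:
  Nat -> Nat -> Nat
observation: contracting a beta-redex first, the term normalizes in 31 steps.


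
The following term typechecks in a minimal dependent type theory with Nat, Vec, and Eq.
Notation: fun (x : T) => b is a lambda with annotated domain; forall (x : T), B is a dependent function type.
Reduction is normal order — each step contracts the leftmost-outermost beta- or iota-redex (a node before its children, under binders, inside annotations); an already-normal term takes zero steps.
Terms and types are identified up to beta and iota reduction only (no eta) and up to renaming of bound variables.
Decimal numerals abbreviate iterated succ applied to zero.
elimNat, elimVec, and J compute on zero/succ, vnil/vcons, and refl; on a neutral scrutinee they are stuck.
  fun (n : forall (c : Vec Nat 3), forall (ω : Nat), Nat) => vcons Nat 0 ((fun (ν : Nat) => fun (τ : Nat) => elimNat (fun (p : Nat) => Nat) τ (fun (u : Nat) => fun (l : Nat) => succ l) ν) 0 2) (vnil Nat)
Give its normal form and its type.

normal form:
  fun (n : forall (c : Vec Nat 3), forall (ω : Nat), Nat) => vcons Nat 0 2 (vnil Nat)
the term's type:
  forall (n : forall (c : Vec Nat 3), forall (ω : Nat), Nat), Vec Nat 1


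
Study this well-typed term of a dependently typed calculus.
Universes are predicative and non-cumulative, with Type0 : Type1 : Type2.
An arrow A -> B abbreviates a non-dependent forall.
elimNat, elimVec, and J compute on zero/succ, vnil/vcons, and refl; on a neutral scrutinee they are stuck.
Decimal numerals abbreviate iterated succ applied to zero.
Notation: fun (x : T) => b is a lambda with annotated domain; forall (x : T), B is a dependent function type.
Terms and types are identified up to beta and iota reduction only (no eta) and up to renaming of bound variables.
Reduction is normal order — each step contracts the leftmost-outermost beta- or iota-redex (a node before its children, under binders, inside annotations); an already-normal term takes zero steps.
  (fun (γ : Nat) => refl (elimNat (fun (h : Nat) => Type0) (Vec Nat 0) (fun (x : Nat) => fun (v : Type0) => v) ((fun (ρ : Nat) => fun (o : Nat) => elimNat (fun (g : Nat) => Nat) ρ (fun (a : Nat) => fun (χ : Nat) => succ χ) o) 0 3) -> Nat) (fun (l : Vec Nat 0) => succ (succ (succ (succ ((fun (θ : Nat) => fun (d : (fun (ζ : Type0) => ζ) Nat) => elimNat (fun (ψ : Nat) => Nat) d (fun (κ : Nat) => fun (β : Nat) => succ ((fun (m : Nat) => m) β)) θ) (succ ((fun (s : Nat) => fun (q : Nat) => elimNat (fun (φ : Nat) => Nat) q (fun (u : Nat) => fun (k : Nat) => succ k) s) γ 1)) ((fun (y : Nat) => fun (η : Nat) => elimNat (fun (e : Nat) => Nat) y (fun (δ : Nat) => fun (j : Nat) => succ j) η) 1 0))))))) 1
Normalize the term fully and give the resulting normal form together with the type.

normal form:
  refl (Vec Nat 0 -> Nat) (fun (γ : Vec Nat 0) => 8)
inferred type:
  Eq (Vec Nat 0 -> Nat) (fun (γ : Vec Nat 0) => 8) (fun (h : Vec Nat 0) => 8)


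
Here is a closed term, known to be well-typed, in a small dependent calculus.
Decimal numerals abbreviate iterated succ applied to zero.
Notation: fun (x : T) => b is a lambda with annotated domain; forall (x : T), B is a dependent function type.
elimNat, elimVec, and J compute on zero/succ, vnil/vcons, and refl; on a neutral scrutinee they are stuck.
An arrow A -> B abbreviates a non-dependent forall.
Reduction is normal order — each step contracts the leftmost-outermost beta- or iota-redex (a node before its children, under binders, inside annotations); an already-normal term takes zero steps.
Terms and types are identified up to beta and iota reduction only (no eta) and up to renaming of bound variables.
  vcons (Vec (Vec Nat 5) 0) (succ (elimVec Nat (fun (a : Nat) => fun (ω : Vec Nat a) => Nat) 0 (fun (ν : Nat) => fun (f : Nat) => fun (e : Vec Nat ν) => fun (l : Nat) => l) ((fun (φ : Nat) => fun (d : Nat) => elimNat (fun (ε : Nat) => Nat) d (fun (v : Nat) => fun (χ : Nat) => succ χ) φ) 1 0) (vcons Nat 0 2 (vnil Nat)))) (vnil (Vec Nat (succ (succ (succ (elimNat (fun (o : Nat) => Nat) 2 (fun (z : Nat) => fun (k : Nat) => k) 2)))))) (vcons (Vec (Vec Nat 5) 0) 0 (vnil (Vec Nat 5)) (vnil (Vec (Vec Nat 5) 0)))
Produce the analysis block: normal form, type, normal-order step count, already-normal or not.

reduced normal form:
  vcons (Vec (Vec Nat 5) 0) 1 (vnil (Vec Nat 5)) (vcons (Vec (Vec Nat 5) 0) 0 (vnil (Vec Nat 5)) (vnil (Vec (Vec Nat 5) 0)))
inferred type:
  Vec (Vec (Vec Nat 5) 0) 2
steps to reach normal form (normal order): 13
term was already normal: no
first redex: an elimVec iota-redex


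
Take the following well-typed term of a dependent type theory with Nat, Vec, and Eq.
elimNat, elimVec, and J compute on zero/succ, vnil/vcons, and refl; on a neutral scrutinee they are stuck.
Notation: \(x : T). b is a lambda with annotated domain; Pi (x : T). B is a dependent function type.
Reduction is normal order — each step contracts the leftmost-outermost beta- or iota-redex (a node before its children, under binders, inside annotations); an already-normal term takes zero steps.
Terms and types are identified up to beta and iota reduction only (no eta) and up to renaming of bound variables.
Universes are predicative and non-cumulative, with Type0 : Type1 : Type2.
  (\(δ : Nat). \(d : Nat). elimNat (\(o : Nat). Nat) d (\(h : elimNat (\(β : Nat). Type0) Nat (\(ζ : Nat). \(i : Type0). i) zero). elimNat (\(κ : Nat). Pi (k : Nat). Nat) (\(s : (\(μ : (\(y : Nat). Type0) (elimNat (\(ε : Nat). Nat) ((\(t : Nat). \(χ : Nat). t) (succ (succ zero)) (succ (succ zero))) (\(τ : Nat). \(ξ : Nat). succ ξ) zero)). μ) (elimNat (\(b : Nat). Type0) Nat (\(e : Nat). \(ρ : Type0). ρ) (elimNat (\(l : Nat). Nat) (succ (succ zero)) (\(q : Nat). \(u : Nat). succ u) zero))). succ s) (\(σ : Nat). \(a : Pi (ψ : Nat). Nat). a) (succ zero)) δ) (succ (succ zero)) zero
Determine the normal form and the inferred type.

resulting normal form:
  succ (succ zero)
inferred type:
  Nat
observation: the first redex contracted is a beta-redex; the normal form is reached in 17 normal-order steps.


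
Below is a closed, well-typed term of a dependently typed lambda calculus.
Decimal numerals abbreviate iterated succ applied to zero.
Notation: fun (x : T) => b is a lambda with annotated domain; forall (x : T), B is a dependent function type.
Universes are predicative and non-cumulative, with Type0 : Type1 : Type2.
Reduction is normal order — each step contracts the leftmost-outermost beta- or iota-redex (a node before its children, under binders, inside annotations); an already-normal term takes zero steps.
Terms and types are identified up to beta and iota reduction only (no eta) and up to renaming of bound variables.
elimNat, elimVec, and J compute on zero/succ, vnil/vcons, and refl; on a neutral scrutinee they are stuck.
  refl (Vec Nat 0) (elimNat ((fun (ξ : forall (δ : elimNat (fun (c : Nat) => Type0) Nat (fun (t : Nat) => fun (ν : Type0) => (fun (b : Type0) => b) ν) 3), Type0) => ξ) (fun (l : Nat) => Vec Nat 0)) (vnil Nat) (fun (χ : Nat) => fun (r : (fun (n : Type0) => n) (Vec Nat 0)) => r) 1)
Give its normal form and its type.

reduced normal form:
  refl (Vec Nat 0) (vnil Nat)
inferred type:
  Eq (Vec Nat 0) (vnil Nat) (vnil Nat)


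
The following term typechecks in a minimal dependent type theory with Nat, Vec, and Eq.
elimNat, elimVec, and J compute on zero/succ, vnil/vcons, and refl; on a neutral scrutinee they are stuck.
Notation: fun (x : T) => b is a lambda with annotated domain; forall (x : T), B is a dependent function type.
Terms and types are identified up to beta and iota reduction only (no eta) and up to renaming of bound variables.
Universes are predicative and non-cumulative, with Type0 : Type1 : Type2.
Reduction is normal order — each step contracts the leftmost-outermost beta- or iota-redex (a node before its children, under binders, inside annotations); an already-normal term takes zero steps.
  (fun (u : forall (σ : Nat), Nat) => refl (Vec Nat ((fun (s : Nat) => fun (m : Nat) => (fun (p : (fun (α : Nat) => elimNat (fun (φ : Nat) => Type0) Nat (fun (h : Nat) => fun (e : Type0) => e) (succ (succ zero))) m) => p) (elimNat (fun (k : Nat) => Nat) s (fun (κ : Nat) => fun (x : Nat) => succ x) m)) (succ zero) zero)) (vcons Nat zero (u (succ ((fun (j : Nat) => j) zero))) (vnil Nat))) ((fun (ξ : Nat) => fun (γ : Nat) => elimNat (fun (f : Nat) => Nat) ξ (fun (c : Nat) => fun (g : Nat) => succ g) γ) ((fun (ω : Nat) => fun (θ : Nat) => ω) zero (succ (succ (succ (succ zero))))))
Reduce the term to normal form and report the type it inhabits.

reduced normal form:
  refl (Vec Nat (succ zero)) (vcons Nat zero (succ zero) (vnil Nat))
type:
  Eq (Vec Nat (succ zero)) (vcons Nat zero (succ zero) (vnil Nat)) (vcons Nat zero (succ zero) (vnil Nat))


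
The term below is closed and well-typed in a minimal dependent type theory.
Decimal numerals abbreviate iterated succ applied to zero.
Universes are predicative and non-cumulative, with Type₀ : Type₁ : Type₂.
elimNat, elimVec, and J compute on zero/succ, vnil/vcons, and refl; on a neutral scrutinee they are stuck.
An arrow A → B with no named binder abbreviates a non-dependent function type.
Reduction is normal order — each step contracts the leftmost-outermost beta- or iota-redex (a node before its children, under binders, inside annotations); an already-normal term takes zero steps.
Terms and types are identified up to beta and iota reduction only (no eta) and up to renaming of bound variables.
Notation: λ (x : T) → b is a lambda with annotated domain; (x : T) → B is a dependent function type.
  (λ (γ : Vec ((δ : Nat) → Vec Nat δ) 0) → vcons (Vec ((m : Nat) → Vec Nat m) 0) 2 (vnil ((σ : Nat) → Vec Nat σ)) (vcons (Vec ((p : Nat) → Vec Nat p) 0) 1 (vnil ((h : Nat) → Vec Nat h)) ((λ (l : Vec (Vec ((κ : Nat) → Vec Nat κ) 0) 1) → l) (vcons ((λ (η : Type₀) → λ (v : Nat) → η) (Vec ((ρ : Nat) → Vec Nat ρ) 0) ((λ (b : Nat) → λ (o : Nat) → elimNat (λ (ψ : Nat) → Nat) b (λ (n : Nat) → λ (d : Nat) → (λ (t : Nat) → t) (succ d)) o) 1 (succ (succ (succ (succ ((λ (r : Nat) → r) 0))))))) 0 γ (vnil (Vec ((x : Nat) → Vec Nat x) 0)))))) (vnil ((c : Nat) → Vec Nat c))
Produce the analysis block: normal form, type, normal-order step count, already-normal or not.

normal form:
  vcons (Vec ((γ : Nat) → Vec Nat γ) 0) 2 (vnil ((δ : Nat) → Vec Nat δ)) (vcons (Vec ((m : Nat) → Vec Nat m) 0) 1 (vnil ((σ : Nat) → Vec Nat σ)) (vcons (Vec ((p : Nat) → Vec Nat p) 0) 0 (vnil ((h : Nat) → Vec Nat h)) (vnil (Vec ((l : Nat) → Vec Nat l) 0))))
type:
  Vec (Vec ((γ : Nat) → Vec Nat γ) 0) 3
reduction steps (normal order): 4
already normal: no
first contracted redex: a beta-redex


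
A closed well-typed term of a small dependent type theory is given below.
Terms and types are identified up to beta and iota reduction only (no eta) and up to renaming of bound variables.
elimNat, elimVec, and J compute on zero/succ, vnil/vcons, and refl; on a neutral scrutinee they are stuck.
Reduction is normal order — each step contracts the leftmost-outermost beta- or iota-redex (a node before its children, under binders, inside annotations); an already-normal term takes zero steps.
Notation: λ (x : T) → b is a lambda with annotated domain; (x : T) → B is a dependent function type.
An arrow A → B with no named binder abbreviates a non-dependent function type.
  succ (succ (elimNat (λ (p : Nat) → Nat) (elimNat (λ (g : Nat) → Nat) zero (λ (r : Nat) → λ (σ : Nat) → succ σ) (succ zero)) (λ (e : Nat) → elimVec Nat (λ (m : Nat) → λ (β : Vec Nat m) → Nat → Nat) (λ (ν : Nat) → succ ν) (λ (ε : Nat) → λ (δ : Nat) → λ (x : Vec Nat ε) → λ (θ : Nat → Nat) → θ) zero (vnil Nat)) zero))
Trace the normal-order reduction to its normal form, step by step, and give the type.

normal-order reduction:
  succ (succ (elimNat (λ (p : Nat) → Nat) (elimNat (λ (g : Nat) → Nat) zero (λ (r : Nat) → λ (σ : Nat) → succ σ) (succ zero)) (λ (e : Nat) → elimVec Nat (λ (m : Nat) → λ (β : Vec Nat m) → Nat → Nat) (λ (ν : Nat) → succ ν) (λ (ε : Nat) → λ (δ : Nat) → λ (x : Vec Nat ε) → λ (θ : Nat → Nat) → θ) zero (vnil Nat)) zero))
  ~> succ (succ (elimNat (λ (p : Nat) → Nat) zero (λ (g : Nat) → λ (r : Nat) → succ r) (succ zero)))
  ~> succ (succ ((λ (p : Nat) → λ (g : Nat) → succ g) zero (elimNat (λ (r : Nat) → Nat) zero (λ (σ : Nat) → λ (e : Nat) → succ e) zero)))
  ~> succ (succ ((λ (p : Nat) → succ p) (elimNat (λ (g : Nat) → Nat) zero (λ (r : Nat) → λ (σ : Nat) → succ σ) zero)))
  ~> succ (succ (succ (elimNat (λ (p : Nat) → Nat) zero (λ (g : Nat) → λ (r : Nat) → succ r) zero)))
  ~> succ (succ (succ zero))
the term's type:
  Nat


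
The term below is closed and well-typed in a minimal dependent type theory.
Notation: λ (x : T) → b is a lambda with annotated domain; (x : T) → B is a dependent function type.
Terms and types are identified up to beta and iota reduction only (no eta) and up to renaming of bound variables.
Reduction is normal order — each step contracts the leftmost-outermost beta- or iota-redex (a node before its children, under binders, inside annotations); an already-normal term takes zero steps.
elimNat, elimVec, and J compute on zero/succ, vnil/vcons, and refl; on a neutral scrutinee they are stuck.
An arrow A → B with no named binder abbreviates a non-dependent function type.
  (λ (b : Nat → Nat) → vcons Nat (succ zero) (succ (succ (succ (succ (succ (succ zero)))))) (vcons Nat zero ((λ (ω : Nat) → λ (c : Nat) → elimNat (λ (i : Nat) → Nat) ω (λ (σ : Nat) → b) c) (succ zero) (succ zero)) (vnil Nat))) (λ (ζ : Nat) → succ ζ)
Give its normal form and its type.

resulting normal form:
  vcons Nat (succ zero) (succ (succ (succ (succ (succ (succ zero)))))) (vcons Nat zero (succ (succ zero)) (vnil Nat))
type:
  Vec Nat (succ (succ zero))


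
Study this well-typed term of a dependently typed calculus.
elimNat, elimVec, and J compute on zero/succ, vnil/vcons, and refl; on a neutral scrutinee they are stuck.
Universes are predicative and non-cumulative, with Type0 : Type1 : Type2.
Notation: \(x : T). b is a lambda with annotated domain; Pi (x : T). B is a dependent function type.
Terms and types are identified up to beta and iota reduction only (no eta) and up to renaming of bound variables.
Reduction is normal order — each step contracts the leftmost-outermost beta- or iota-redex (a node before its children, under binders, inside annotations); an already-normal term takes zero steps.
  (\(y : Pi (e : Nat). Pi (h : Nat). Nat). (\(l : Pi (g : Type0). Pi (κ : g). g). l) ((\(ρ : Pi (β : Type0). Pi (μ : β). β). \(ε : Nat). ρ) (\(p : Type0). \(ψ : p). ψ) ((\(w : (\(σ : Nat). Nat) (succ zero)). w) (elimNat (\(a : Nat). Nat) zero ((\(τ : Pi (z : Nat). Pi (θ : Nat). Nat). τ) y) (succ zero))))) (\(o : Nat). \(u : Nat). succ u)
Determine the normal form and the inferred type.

resulting normal form:
  \(y : Type0). \(e : y). e
the term's type:
  Pi (y : Type0). Pi (e : y). y
observation: 4 normal-order steps normalize the term, beginning with a beta-redex.


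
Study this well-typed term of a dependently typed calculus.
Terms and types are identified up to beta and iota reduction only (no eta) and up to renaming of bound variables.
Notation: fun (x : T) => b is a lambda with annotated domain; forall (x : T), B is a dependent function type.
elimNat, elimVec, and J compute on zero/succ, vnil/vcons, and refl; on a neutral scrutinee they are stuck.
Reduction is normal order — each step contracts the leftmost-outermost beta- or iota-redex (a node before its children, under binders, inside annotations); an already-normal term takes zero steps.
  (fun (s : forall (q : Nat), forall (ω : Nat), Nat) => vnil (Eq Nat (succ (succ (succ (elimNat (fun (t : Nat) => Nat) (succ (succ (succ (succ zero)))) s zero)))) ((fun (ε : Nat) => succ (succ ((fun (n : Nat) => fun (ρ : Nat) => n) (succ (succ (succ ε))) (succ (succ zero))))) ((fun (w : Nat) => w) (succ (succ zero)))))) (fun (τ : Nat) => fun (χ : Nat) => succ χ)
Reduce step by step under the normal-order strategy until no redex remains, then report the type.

reduction (normal order):
  (fun (s : forall (q : Nat), forall (ω : Nat), Nat) => vnil (Eq Nat (succ (succ (succ (elimNat (fun (t : Nat) => Nat) (succ (succ (succ (succ zero)))) s zero)))) ((fun (ε : Nat) => succ (succ ((fun (n : Nat) => fun (ρ : Nat) => n) (succ (succ (succ ε))) (succ (succ zero))))) ((fun (w : Nat) => w) (succ (succ zero)))))) (fun (τ : Nat) => fun (χ : Nat) => succ χ)
  ~> vnil (Eq Nat (succ (succ (succ (elimNat (fun (s : Nat) => Nat) (succ (succ (succ (succ zero)))) (fun (q : Nat) => fun (ω : Nat) => succ ω) zero)))) ((fun (t : Nat) => succ (succ ((fun (ε : Nat) => fun (n : Nat) => ε) (succ (succ (succ t))) (succ (succ zero))))) ((fun (ρ : Nat) => ρ) (succ (succ zero)))))
  ~> vnil (Eq Nat (succ (succ (succ (succ (succ (succ (succ zero))))))) ((fun (s : Nat) => succ (succ ((fun (q : Nat) => fun (ω : Nat) => q) (succ (succ (succ s))) (succ (succ zero))))) ((fun (t : Nat) => t) (succ (succ zero)))))
  ~> vnil (Eq Nat (succ (succ (succ (succ (succ (succ (succ zero))))))) (succ (succ ((fun (s : Nat) => fun (q : Nat) => s) (succ (succ (succ ((fun (ω : Nat) => ω) (succ (succ zero)))))) (succ (succ zero))))))
  ~> vnil (Eq Nat (succ (succ (succ (succ (succ (succ (succ zero))))))) (succ (succ ((fun (s : Nat) => succ (succ (succ ((fun (q : Nat) => q) (succ (succ zero)))))) (succ (succ zero))))))
  ~> vnil (Eq Nat (succ (succ (succ (succ (succ (succ (succ zero))))))) (succ (succ (succ (succ (succ ((fun (s : Nat) => s) (succ (succ zero)))))))))
  ~> vnil (Eq Nat (succ (succ (succ (succ (succ (succ (succ zero))))))) (succ (succ (succ (succ (succ (succ (succ zero))))))))
inferred type:
  Vec (Eq Nat (succ (succ (succ (succ (succ (succ (succ zero))))))) (succ (succ (succ (succ (succ (succ (succ zero)))))))) zero


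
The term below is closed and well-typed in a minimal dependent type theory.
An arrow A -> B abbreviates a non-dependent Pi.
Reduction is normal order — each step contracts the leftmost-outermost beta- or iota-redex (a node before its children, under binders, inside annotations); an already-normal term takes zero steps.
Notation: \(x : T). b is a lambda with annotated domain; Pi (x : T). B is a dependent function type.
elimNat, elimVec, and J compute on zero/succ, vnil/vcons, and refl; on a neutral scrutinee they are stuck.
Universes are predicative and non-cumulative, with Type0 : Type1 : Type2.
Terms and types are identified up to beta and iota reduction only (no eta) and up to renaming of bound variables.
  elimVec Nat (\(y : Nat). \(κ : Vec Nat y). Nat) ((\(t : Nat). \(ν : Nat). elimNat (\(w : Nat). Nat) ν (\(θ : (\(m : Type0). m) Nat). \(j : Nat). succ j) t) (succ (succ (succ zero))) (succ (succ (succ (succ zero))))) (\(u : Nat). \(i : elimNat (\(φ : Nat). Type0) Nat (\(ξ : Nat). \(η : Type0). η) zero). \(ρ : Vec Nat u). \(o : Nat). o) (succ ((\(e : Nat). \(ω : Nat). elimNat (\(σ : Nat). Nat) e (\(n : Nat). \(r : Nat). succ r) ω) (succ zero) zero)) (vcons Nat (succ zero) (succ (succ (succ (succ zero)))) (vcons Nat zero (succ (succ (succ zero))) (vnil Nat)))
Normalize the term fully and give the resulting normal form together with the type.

normal form:
  succ (succ (succ (succ (succ (succ (succ zero))))))
the term's type:
  Nat
observation: reduction starts at an elimVec iota-redex, and 23 normal-order steps reach the normal form.


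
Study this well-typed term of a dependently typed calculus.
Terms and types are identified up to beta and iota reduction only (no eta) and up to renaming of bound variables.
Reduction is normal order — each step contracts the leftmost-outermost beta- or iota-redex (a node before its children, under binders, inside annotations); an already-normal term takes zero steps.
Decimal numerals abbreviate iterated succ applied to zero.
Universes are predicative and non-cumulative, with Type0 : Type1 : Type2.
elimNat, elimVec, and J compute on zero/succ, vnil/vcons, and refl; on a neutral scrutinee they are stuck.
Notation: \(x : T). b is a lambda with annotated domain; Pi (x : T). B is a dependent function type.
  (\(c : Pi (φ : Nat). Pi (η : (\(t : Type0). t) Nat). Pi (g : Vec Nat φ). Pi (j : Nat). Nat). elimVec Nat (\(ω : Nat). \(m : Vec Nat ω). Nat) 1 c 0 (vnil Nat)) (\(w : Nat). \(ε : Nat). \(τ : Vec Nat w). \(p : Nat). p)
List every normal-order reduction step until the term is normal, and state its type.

normal-order reduction sequence:
  (\(c : Pi (φ : Nat). Pi (η : (\(t : Type0). t) Nat). Pi (g : Vec Nat φ). Pi (j : Nat). Nat). elimVec Nat (\(ω : Nat). \(m : Vec Nat ω). Nat) 1 c 0 (vnil Nat)) (\(w : Nat). \(ε : Nat). \(τ : Vec Nat w). \(p : Nat). p)
  ~> elimVec Nat (\(c : Nat). \(φ : Vec Nat c). Nat) 1 (\(η : Nat). \(t : Nat). \(g : Vec Nat η). \(j : Nat). j) 0 (vnil Nat)
  ~> 1
the term's type:
  Nat


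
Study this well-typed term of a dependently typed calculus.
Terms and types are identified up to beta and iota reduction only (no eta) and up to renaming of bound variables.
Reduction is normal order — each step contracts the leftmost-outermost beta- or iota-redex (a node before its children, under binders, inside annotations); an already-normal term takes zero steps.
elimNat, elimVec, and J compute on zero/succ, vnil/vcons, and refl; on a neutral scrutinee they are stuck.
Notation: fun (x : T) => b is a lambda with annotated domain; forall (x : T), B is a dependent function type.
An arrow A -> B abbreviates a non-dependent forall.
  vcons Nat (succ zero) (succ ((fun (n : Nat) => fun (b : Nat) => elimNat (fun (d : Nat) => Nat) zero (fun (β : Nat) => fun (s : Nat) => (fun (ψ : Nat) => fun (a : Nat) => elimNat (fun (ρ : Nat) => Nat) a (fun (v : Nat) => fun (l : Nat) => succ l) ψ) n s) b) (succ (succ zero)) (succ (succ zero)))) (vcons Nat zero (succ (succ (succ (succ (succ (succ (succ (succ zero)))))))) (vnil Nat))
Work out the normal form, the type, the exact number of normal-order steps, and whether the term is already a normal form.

normal form:
  vcons Nat (succ zero) (succ (succ (succ (succ (succ zero))))) (vcons Nat zero (succ (succ (succ (succ (succ (succ (succ (succ zero)))))))) (vnil Nat))
inferred type:
  Vec Nat (succ (succ zero))
normal-order step count: 27
term was already normal: no
first redex: a beta-redex


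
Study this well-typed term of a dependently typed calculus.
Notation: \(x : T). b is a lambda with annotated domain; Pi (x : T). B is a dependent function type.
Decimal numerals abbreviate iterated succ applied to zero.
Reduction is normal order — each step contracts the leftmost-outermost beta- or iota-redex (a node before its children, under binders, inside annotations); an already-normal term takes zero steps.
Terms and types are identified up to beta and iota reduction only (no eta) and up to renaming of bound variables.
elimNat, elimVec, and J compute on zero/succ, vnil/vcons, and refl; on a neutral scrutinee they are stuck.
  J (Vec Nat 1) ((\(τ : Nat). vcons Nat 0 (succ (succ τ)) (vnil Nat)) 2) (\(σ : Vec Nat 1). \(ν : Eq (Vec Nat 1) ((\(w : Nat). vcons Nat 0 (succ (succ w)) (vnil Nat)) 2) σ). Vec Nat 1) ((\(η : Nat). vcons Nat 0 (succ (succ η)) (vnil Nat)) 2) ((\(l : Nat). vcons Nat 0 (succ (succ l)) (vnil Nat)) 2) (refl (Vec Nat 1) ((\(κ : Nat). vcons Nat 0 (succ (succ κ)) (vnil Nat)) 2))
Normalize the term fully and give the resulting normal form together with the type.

reduced normal form:
  vcons Nat 0 4 (vnil Nat)
inferred type:
  Vec Nat 1
observation: the first redex contracted is a J iota-redex; the normal form is reached in 2 normal-order steps.


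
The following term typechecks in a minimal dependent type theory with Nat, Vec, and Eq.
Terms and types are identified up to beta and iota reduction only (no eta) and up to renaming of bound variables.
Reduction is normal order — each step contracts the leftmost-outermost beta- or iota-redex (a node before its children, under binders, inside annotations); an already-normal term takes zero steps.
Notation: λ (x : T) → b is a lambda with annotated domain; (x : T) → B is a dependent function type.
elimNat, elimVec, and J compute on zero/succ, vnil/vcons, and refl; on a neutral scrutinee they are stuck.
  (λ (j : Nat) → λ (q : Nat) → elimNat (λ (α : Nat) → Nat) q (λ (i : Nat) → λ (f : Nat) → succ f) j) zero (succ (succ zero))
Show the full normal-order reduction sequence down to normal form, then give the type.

normal-order reduction sequence:
  (λ (j : Nat) → λ (q : Nat) → elimNat (λ (α : Nat) → Nat) q (λ (i : Nat) → λ (f : Nat) → succ f) j) zero (succ (succ zero))
  ~> (λ (j : Nat) → elimNat (λ (q : Nat) → Nat) j (λ (α : Nat) → λ (i : Nat) → succ i) zero) (succ (succ zero))
  ~> elimNat (λ (j : Nat) → Nat) (succ (succ zero)) (λ (q : Nat) → λ (α : Nat) → succ α) zero
  ~> succ (succ zero)
type:
  Nat


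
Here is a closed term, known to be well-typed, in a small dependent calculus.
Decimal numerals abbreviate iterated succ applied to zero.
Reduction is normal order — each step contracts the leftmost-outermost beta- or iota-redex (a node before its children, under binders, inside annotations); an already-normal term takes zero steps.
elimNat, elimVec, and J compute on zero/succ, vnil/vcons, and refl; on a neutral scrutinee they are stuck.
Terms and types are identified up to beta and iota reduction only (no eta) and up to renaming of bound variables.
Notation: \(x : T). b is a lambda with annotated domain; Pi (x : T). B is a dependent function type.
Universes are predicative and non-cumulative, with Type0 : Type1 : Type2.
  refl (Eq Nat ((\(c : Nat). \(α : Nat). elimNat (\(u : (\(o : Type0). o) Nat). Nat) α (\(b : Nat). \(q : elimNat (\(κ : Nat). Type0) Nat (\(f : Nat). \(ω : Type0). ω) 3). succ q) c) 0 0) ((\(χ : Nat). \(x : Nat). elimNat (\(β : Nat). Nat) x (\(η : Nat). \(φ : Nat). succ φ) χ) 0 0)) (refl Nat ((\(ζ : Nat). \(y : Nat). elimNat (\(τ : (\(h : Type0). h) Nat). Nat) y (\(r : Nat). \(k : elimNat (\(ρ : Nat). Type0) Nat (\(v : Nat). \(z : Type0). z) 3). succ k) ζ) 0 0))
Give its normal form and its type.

resulting normal form:
  refl (Eq Nat 0 0) (refl Nat 0)
type:
  Eq (Eq Nat 0 0) (refl Nat 0) (refl Nat 0)
observation: contracting a beta-redex first, the term normalizes in 9 steps.


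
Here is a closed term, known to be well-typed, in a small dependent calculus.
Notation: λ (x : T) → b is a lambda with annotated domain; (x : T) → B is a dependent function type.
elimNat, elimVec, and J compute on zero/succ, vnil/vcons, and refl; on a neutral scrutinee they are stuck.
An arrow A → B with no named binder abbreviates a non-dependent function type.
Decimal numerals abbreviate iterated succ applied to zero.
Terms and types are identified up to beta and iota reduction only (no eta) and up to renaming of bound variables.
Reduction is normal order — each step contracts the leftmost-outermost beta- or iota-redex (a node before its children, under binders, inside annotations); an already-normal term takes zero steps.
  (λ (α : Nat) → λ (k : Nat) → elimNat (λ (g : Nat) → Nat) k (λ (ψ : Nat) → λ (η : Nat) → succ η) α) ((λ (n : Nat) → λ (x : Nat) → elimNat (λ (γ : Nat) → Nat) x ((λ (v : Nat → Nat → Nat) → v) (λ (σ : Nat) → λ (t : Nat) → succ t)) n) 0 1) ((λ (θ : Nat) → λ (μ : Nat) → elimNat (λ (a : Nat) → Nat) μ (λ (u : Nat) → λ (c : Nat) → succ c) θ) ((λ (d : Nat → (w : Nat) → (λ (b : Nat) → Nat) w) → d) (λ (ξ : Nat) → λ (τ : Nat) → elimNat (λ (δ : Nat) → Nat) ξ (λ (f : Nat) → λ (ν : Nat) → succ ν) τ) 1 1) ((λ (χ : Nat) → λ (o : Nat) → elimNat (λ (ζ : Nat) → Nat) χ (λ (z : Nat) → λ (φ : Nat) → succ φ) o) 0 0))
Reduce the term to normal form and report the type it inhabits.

normal form:
  3
inferred type:
  Nat
observation: 28 normal-order steps separate the term from its normal form.


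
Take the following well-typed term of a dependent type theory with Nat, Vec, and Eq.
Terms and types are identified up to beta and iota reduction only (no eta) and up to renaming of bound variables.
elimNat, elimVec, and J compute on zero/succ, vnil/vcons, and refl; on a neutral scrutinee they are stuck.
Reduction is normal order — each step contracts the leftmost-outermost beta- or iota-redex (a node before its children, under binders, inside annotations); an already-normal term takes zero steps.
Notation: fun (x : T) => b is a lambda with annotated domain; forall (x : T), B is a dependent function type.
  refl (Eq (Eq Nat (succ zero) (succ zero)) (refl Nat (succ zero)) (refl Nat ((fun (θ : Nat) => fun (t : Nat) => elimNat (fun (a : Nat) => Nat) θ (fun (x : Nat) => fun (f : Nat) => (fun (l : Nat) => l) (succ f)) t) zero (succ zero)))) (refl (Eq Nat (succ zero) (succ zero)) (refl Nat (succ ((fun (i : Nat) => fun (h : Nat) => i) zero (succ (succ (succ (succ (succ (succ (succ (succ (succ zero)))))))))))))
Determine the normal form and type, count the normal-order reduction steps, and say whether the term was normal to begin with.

resulting normal form:
  refl (Eq (Eq Nat (succ zero) (succ zero)) (refl Nat (succ zero)) (refl Nat (succ zero))) (refl (Eq Nat (succ zero) (succ zero)) (refl Nat (succ zero)))
inferred type:
  Eq (Eq (Eq Nat (succ zero) (succ zero)) (refl Nat (succ zero)) (refl Nat (succ zero))) (refl (Eq Nat (succ zero) (succ zero)) (refl Nat (succ zero))) (refl (Eq Nat (succ zero) (succ zero)) (refl Nat (succ zero)))
steps to reach normal form (normal order): 9
started in normal form: no
first contracted redex: a beta-redex


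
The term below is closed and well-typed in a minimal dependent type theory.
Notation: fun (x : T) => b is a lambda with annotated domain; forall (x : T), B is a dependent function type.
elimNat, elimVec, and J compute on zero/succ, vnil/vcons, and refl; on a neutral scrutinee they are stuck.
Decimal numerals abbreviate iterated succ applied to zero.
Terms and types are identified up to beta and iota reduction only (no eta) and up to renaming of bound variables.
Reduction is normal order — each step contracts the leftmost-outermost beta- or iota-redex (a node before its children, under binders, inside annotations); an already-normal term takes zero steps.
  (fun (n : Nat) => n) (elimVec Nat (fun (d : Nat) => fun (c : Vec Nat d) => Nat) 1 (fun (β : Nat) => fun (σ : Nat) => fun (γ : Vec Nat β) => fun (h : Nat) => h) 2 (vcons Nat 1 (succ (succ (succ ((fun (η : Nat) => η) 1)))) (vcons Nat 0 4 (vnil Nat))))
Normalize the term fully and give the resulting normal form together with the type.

normal form:
  1
type:
  Nat
observation: 12 normal-order steps separate the term from its normal form.
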